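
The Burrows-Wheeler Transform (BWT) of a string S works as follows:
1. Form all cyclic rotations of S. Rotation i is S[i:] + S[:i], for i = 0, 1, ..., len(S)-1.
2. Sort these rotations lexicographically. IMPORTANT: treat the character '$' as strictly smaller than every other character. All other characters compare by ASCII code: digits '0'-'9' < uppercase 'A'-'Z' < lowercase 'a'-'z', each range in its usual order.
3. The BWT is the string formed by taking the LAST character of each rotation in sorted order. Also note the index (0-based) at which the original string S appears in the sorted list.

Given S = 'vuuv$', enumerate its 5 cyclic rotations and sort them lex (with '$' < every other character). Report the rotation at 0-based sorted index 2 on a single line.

Answer: uv$vu

Derivation:
All 5 rotations (rotation i = S[i:]+S[:i]):
  rot[0] = vuuv$
  rot[1] = uuv$v
  rot[2] = uv$vu
  rot[3] = v$vuu
  rot[4] = $vuuv
Sorted (with $ < everything):
  sorted[0] = $vuuv
  sorted[1] = uuv$v
  sorted[2] = uv$vu
  sorted[3] = v$vuu
  sorted[4] = vuuv$
sorted[2] = uv$vu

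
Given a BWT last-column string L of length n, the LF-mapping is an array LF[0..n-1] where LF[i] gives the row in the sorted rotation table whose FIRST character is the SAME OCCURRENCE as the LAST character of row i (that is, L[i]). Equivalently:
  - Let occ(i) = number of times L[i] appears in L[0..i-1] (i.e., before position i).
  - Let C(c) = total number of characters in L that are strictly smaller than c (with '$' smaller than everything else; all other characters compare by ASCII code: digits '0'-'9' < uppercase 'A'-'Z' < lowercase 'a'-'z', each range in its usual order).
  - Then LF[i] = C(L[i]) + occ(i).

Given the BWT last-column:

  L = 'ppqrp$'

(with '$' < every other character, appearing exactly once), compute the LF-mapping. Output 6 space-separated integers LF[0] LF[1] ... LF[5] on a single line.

Char counts: '$':1, 'p':3, 'q':1, 'r':1
C (first-col start): C('$')=0, C('p')=1, C('q')=4, C('r')=5
L[0]='p': occ=0, LF[0]=C('p')+0=1+0=1
L[1]='p': occ=1, LF[1]=C('p')+1=1+1=2
L[2]='q': occ=0, LF[2]=C('q')+0=4+0=4
L[3]='r': occ=0, LF[3]=C('r')+0=5+0=5
L[4]='p': occ=2, LF[4]=C('p')+2=1+2=3
L[5]='$': occ=0, LF[5]=C('$')+0=0+0=0

Answer: 1 2 4 5 3 0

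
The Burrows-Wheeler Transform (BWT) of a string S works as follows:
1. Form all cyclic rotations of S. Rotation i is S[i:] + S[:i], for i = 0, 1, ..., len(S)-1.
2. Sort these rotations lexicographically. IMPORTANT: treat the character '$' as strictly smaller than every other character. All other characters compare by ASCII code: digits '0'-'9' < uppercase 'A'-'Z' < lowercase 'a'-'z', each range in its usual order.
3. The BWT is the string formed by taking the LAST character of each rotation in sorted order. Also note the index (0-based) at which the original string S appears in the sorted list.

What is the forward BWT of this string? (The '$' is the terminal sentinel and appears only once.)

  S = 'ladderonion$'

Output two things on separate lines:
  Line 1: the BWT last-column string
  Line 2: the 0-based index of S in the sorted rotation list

Answer: nladdn$ooire
6

Derivation:
All 12 rotations (rotation i = S[i:]+S[:i]):
  rot[0] = ladderonion$
  rot[1] = adderonion$l
  rot[2] = dderonion$la
  rot[3] = deronion$lad
  rot[4] = eronion$ladd
  rot[5] = ronion$ladde
  rot[6] = onion$ladder
  rot[7] = nion$laddero
  rot[8] = ion$ladderon
  rot[9] = on$ladderoni
  rot[10] = n$ladderonio
  rot[11] = $ladderonion
Sorted (with $ < everything):
  sorted[0] = $ladderonion  (last char: 'n')
  sorted[1] = adderonion$l  (last char: 'l')
  sorted[2] = dderonion$la  (last char: 'a')
  sorted[3] = deronion$lad  (last char: 'd')
  sorted[4] = eronion$ladd  (last char: 'd')
  sorted[5] = ion$ladderon  (last char: 'n')
  sorted[6] = ladderonion$  (last char: '$')
  sorted[7] = n$ladderonio  (last char: 'o')
  sorted[8] = nion$laddero  (last char: 'o')
  sorted[9] = on$ladderoni  (last char: 'i')
  sorted[10] = onion$ladder  (last char: 'r')
  sorted[11] = ronion$ladde  (last char: 'e')
Last column: nladdn$ooire
Original string S is at sorted index 6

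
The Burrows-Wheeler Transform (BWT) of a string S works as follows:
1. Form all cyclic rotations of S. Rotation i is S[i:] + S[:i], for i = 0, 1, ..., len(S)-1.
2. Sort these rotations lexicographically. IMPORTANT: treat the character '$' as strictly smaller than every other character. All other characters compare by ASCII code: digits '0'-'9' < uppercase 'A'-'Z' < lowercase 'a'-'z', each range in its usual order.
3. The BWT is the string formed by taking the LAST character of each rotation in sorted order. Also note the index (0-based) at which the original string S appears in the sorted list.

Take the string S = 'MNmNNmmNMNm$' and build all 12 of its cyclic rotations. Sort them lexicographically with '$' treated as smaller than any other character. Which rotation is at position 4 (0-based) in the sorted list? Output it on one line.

Answer: NNmmNMNm$MNm

Derivation:
All 12 rotations (rotation i = S[i:]+S[:i]):
  rot[0] = MNmNNmmNMNm$
  rot[1] = NmNNmmNMNm$M
  rot[2] = mNNmmNMNm$MN
  rot[3] = NNmmNMNm$MNm
  rot[4] = NmmNMNm$MNmN
  rot[5] = mmNMNm$MNmNN
  rot[6] = mNMNm$MNmNNm
  rot[7] = NMNm$MNmNNmm
  rot[8] = MNm$MNmNNmmN
  rot[9] = Nm$MNmNNmmNM
  rot[10] = m$MNmNNmmNMN
  rot[11] = $MNmNNmmNMNm
Sorted (with $ < everything):
  sorted[0] = $MNmNNmmNMNm
  sorted[1] = MNm$MNmNNmmN
  sorted[2] = MNmNNmmNMNm$
  sorted[3] = NMNm$MNmNNmm
  sorted[4] = NNmmNMNm$MNm
  sorted[5] = Nm$MNmNNmmNM
  sorted[6] = NmNNmmNMNm$M
  sorted[7] = NmmNMNm$MNmN
  sorted[8] = m$MNmNNmmNMN
  sorted[9] = mNMNm$MNmNNm
  sorted[10] = mNNmmNMNm$MN
  sorted[11] = mmNMNm$MNmNN
sorted[4] = NNmmNMNm$MNm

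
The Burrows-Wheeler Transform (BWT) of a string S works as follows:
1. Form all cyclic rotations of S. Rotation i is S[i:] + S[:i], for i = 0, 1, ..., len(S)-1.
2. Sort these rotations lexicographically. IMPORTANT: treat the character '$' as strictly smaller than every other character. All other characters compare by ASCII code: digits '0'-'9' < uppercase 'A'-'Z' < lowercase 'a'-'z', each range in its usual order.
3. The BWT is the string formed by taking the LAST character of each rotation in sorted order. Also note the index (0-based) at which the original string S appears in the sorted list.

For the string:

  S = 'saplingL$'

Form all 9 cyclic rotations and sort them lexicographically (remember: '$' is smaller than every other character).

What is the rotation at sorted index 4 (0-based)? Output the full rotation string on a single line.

Answer: ingL$sapl

Derivation:
All 9 rotations (rotation i = S[i:]+S[:i]):
  rot[0] = saplingL$
  rot[1] = aplingL$s
  rot[2] = plingL$sa
  rot[3] = lingL$sap
  rot[4] = ingL$sapl
  rot[5] = ngL$sapli
  rot[6] = gL$saplin
  rot[7] = L$sapling
  rot[8] = $saplingL
Sorted (with $ < everything):
  sorted[0] = $saplingL
  sorted[1] = L$sapling
  sorted[2] = aplingL$s
  sorted[3] = gL$saplin
  sorted[4] = ingL$sapl
  sorted[5] = lingL$sap
  sorted[6] = ngL$sapli
  sorted[7] = plingL$sa
  sorted[8] = saplingL$
sorted[4] = ingL$sapl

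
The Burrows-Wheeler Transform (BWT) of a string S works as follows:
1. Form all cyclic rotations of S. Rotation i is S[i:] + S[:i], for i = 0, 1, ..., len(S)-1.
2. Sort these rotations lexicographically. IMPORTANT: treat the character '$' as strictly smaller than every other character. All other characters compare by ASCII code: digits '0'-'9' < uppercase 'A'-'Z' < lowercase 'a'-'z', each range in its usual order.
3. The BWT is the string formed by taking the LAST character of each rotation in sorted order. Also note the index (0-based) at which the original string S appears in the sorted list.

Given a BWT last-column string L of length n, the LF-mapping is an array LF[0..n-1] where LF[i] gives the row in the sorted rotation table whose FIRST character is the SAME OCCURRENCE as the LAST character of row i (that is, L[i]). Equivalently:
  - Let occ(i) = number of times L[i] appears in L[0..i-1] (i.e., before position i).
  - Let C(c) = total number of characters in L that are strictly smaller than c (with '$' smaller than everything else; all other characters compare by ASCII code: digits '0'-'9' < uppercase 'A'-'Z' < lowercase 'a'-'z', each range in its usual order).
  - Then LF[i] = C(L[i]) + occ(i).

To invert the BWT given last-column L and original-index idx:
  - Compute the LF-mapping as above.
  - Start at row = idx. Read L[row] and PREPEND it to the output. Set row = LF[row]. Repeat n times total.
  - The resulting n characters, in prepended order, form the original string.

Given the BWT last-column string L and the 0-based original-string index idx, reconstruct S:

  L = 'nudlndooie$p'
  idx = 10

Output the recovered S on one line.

LF mapping: 6 11 1 5 7 2 8 9 4 3 0 10
Walk LF starting at row 10, prepending L[row]:
  step 1: row=10, L[10]='$', prepend. Next row=LF[10]=0
  step 2: row=0, L[0]='n', prepend. Next row=LF[0]=6
  step 3: row=6, L[6]='o', prepend. Next row=LF[6]=8
  step 4: row=8, L[8]='i', prepend. Next row=LF[8]=4
  step 5: row=4, L[4]='n', prepend. Next row=LF[4]=7
  step 6: row=7, L[7]='o', prepend. Next row=LF[7]=9
  step 7: row=9, L[9]='e', prepend. Next row=LF[9]=3
  step 8: row=3, L[3]='l', prepend. Next row=LF[3]=5
  step 9: row=5, L[5]='d', prepend. Next row=LF[5]=2
  step 10: row=2, L[2]='d', prepend. Next row=LF[2]=1
  step 11: row=1, L[1]='u', prepend. Next row=LF[1]=11
  step 12: row=11, L[11]='p', prepend. Next row=LF[11]=10
Reversed output: puddleonion$

Answer: puddleonion$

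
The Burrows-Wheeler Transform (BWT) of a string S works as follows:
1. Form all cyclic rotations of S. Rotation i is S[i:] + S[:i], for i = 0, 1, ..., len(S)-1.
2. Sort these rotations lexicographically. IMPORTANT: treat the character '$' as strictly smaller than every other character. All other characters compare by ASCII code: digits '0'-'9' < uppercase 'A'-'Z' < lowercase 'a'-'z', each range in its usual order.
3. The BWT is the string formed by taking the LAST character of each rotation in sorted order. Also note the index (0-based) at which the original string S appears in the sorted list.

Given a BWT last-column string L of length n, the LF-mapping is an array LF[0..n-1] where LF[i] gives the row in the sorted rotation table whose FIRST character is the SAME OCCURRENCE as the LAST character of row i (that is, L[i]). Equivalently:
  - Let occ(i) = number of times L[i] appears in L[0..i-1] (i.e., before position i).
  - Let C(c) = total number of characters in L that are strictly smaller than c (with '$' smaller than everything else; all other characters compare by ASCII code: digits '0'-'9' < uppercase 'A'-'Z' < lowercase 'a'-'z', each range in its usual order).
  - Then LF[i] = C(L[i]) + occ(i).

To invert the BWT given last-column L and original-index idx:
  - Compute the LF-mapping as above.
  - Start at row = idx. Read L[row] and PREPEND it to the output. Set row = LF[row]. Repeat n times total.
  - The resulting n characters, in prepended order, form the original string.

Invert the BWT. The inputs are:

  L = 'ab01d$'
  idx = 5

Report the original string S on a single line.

Answer: db01a$

Derivation:
LF mapping: 3 4 1 2 5 0
Walk LF starting at row 5, prepending L[row]:
  step 1: row=5, L[5]='$', prepend. Next row=LF[5]=0
  step 2: row=0, L[0]='a', prepend. Next row=LF[0]=3
  step 3: row=3, L[3]='1', prepend. Next row=LF[3]=2
  step 4: row=2, L[2]='0', prepend. Next row=LF[2]=1
  step 5: row=1, L[1]='b', prepend. Next row=LF[1]=4
  step 6: row=4, L[4]='d', prepend. Next row=LF[4]=5
Reversed output: db01a$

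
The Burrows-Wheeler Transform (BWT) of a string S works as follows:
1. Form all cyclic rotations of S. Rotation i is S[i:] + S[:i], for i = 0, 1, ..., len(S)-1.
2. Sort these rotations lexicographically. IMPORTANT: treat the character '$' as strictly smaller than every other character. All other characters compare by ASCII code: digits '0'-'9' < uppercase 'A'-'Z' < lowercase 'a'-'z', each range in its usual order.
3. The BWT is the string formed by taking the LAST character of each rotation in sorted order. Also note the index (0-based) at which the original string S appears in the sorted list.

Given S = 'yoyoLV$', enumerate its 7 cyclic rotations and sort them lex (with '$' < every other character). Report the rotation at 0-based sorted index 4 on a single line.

All 7 rotations (rotation i = S[i:]+S[:i]):
  rot[0] = yoyoLV$
  rot[1] = oyoLV$y
  rot[2] = yoLV$yo
  rot[3] = oLV$yoy
  rot[4] = LV$yoyo
  rot[5] = V$yoyoL
  rot[6] = $yoyoLV
Sorted (with $ < everything):
  sorted[0] = $yoyoLV
  sorted[1] = LV$yoyo
  sorted[2] = V$yoyoL
  sorted[3] = oLV$yoy
  sorted[4] = oyoLV$y
  sorted[5] = yoLV$yo
  sorted[6] = yoyoLV$
sorted[4] = oyoLV$y

Answer: oyoLV$y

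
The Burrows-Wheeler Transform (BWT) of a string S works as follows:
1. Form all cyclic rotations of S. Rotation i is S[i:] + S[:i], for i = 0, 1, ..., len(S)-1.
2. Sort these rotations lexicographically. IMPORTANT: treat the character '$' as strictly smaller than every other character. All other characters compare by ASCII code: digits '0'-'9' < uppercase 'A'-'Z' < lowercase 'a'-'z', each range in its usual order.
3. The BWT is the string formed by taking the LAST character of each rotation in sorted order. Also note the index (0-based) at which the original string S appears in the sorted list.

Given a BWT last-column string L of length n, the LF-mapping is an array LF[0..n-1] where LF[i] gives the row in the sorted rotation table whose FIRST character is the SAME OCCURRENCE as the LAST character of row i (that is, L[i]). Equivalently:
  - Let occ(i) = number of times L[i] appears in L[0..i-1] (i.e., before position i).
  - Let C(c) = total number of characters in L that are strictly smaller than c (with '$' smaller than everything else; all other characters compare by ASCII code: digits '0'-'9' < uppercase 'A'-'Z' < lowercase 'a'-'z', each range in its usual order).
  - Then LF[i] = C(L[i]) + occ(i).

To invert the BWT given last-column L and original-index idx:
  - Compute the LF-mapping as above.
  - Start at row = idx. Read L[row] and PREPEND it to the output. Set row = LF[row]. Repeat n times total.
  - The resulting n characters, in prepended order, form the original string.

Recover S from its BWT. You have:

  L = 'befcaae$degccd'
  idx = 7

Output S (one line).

Answer: ddgecfaceeacb$

Derivation:
LF mapping: 3 9 12 4 1 2 10 0 7 11 13 5 6 8
Walk LF starting at row 7, prepending L[row]:
  step 1: row=7, L[7]='$', prepend. Next row=LF[7]=0
  step 2: row=0, L[0]='b', prepend. Next row=LF[0]=3
  step 3: row=3, L[3]='c', prepend. Next row=LF[3]=4
  step 4: row=4, L[4]='a', prepend. Next row=LF[4]=1
  step 5: row=1, L[1]='e', prepend. Next row=LF[1]=9
  step 6: row=9, L[9]='e', prepend. Next row=LF[9]=11
  step 7: row=11, L[11]='c', prepend. Next row=LF[11]=5
  step 8: row=5, L[5]='a', prepend. Next row=LF[5]=2
  step 9: row=2, L[2]='f', prepend. Next row=LF[2]=12
  step 10: row=12, L[12]='c', prepend. Next row=LF[12]=6
  step 11: row=6, L[6]='e', prepend. Next row=LF[6]=10
  step 12: row=10, L[10]='g', prepend. Next row=LF[10]=13
  step 13: row=13, L[13]='d', prepend. Next row=LF[13]=8
  step 14: row=8, L[8]='d', prepend. Next row=LF[8]=7
Reversed output: ddgecfaceeacb$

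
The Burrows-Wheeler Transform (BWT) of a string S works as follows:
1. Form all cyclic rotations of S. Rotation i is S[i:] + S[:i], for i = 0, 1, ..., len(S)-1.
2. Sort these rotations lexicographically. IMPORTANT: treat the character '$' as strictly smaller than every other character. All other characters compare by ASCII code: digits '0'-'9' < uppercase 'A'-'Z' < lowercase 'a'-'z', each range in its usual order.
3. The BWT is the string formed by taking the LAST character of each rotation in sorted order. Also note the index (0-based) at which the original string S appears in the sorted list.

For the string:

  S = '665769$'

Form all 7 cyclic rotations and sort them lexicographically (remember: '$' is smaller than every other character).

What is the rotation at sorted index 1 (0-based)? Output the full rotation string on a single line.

Answer: 5769$66

Derivation:
All 7 rotations (rotation i = S[i:]+S[:i]):
  rot[0] = 665769$
  rot[1] = 65769$6
  rot[2] = 5769$66
  rot[3] = 769$665
  rot[4] = 69$6657
  rot[5] = 9$66576
  rot[6] = $665769
Sorted (with $ < everything):
  sorted[0] = $665769
  sorted[1] = 5769$66
  sorted[2] = 65769$6
  sorted[3] = 665769$
  sorted[4] = 69$6657
  sorted[5] = 769$665
  sorted[6] = 9$66576
sorted[1] = 5769$66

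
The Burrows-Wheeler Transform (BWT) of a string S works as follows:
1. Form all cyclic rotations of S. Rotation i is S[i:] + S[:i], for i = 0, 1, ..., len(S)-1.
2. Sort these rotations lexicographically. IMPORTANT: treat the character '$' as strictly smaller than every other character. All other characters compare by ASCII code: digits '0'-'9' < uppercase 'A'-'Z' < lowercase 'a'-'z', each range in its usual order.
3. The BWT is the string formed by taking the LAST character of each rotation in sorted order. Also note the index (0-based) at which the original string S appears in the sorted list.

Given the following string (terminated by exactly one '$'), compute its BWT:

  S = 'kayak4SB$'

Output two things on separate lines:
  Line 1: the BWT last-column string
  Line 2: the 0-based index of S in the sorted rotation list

All 9 rotations (rotation i = S[i:]+S[:i]):
  rot[0] = kayak4SB$
  rot[1] = ayak4SB$k
  rot[2] = yak4SB$ka
  rot[3] = ak4SB$kay
  rot[4] = k4SB$kaya
  rot[5] = 4SB$kayak
  rot[6] = SB$kayak4
  rot[7] = B$kayak4S
  rot[8] = $kayak4SB
Sorted (with $ < everything):
  sorted[0] = $kayak4SB  (last char: 'B')
  sorted[1] = 4SB$kayak  (last char: 'k')
  sorted[2] = B$kayak4S  (last char: 'S')
  sorted[3] = SB$kayak4  (last char: '4')
  sorted[4] = ak4SB$kay  (last char: 'y')
  sorted[5] = ayak4SB$k  (last char: 'k')
  sorted[6] = k4SB$kaya  (last char: 'a')
  sorted[7] = kayak4SB$  (last char: '$')
  sorted[8] = yak4SB$ka  (last char: 'a')
Last column: BkS4yka$a
Original string S is at sorted index 7

Answer: BkS4yka$a
7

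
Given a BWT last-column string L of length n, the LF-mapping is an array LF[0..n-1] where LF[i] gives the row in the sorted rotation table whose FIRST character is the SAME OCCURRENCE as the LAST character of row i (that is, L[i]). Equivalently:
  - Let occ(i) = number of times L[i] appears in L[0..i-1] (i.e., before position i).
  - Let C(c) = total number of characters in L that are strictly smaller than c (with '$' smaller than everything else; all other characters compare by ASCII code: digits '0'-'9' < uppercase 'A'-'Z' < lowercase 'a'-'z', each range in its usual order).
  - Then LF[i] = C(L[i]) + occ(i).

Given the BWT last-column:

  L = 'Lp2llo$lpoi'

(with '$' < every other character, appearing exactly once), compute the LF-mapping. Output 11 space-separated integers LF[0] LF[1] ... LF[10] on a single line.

Char counts: '$':1, '2':1, 'L':1, 'i':1, 'l':3, 'o':2, 'p':2
C (first-col start): C('$')=0, C('2')=1, C('L')=2, C('i')=3, C('l')=4, C('o')=7, C('p')=9
L[0]='L': occ=0, LF[0]=C('L')+0=2+0=2
L[1]='p': occ=0, LF[1]=C('p')+0=9+0=9
L[2]='2': occ=0, LF[2]=C('2')+0=1+0=1
L[3]='l': occ=0, LF[3]=C('l')+0=4+0=4
L[4]='l': occ=1, LF[4]=C('l')+1=4+1=5
L[5]='o': occ=0, LF[5]=C('o')+0=7+0=7
L[6]='$': occ=0, LF[6]=C('$')+0=0+0=0
L[7]='l': occ=2, LF[7]=C('l')+2=4+2=6
L[8]='p': occ=1, LF[8]=C('p')+1=9+1=10
L[9]='o': occ=1, LF[9]=C('o')+1=7+1=8
L[10]='i': occ=0, LF[10]=C('i')+0=3+0=3

Answer: 2 9 1 4 5 7 0 6 10 8 3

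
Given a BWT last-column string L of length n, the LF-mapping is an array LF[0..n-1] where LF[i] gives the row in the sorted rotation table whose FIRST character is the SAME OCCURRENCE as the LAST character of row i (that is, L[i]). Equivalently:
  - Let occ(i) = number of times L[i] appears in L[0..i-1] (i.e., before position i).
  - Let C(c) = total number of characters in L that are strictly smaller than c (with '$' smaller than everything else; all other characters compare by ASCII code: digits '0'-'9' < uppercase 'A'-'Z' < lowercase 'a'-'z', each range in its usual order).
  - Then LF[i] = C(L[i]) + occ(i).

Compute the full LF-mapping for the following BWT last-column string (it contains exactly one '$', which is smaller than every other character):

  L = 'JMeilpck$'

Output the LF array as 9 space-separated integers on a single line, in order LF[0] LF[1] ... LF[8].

Char counts: '$':1, 'J':1, 'M':1, 'c':1, 'e':1, 'i':1, 'k':1, 'l':1, 'p':1
C (first-col start): C('$')=0, C('J')=1, C('M')=2, C('c')=3, C('e')=4, C('i')=5, C('k')=6, C('l')=7, C('p')=8
L[0]='J': occ=0, LF[0]=C('J')+0=1+0=1
L[1]='M': occ=0, LF[1]=C('M')+0=2+0=2
L[2]='e': occ=0, LF[2]=C('e')+0=4+0=4
L[3]='i': occ=0, LF[3]=C('i')+0=5+0=5
L[4]='l': occ=0, LF[4]=C('l')+0=7+0=7
L[5]='p': occ=0, LF[5]=C('p')+0=8+0=8
L[6]='c': occ=0, LF[6]=C('c')+0=3+0=3
L[7]='k': occ=0, LF[7]=C('k')+0=6+0=6
L[8]='$': occ=0, LF[8]=C('$')+0=0+0=0

Answer: 1 2 4 5 7 8 3 6 0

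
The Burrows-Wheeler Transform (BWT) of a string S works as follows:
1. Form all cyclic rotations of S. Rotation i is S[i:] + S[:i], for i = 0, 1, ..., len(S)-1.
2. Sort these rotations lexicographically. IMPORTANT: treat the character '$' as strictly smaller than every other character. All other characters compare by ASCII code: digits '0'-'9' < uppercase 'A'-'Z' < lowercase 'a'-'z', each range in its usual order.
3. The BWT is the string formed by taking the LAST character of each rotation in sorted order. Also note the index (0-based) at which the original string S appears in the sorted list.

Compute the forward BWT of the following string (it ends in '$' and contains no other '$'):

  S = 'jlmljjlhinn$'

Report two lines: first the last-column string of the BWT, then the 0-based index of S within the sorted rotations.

Answer: nlhlj$jmjlni
5

Derivation:
All 12 rotations (rotation i = S[i:]+S[:i]):
  rot[0] = jlmljjlhinn$
  rot[1] = lmljjlhinn$j
  rot[2] = mljjlhinn$jl
  rot[3] = ljjlhinn$jlm
  rot[4] = jjlhinn$jlml
  rot[5] = jlhinn$jlmlj
  rot[6] = lhinn$jlmljj
  rot[7] = hinn$jlmljjl
  rot[8] = inn$jlmljjlh
  rot[9] = nn$jlmljjlhi
  rot[10] = n$jlmljjlhin
  rot[11] = $jlmljjlhinn
Sorted (with $ < everything):
  sorted[0] = $jlmljjlhinn  (last char: 'n')
  sorted[1] = hinn$jlmljjl  (last char: 'l')
  sorted[2] = inn$jlmljjlh  (last char: 'h')
  sorted[3] = jjlhinn$jlml  (last char: 'l')
  sorted[4] = jlhinn$jlmlj  (last char: 'j')
  sorted[5] = jlmljjlhinn$  (last char: '$')
  sorted[6] = lhinn$jlmljj  (last char: 'j')
  sorted[7] = ljjlhinn$jlm  (last char: 'm')
  sorted[8] = lmljjlhinn$j  (last char: 'j')
  sorted[9] = mljjlhinn$jl  (last char: 'l')
  sorted[10] = n$jlmljjlhin  (last char: 'n')
  sorted[11] = nn$jlmljjlhi  (last char: 'i')
Last column: nlhlj$jmjlni
Original string S is at sorted index 5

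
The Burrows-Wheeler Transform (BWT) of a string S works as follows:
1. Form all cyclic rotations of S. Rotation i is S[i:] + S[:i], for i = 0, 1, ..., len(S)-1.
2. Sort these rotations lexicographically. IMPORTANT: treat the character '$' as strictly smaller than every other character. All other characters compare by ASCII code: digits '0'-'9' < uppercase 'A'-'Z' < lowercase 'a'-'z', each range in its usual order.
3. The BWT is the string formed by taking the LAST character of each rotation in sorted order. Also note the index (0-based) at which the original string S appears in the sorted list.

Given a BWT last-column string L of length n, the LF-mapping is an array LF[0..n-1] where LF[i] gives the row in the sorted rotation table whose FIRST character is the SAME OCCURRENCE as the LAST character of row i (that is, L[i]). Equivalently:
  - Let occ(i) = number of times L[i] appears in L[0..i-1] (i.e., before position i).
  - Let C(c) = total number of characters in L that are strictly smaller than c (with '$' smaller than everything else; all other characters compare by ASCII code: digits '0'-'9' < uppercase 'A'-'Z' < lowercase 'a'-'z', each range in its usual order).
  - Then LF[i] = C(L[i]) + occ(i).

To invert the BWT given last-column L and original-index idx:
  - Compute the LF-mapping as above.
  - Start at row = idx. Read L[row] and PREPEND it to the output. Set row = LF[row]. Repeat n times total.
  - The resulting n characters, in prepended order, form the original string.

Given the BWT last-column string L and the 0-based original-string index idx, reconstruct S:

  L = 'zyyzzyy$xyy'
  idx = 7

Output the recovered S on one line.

Answer: yzyyyzyyxz$

Derivation:
LF mapping: 8 2 3 9 10 4 5 0 1 6 7
Walk LF starting at row 7, prepending L[row]:
  step 1: row=7, L[7]='$', prepend. Next row=LF[7]=0
  step 2: row=0, L[0]='z', prepend. Next row=LF[0]=8
  step 3: row=8, L[8]='x', prepend. Next row=LF[8]=1
  step 4: row=1, L[1]='y', prepend. Next row=LF[1]=2
  step 5: row=2, L[2]='y', prepend. Next row=LF[2]=3
  step 6: row=3, L[3]='z', prepend. Next row=LF[3]=9
  step 7: row=9, L[9]='y', prepend. Next row=LF[9]=6
  step 8: row=6, L[6]='y', prepend. Next row=LF[6]=5
  step 9: row=5, L[5]='y', prepend. Next row=LF[5]=4
  step 10: row=4, L[4]='z', prepend. Next row=LF[4]=10
  step 11: row=10, L[10]='y', prepend. Next row=LF[10]=7
Reversed output: yzyyyzyyxz$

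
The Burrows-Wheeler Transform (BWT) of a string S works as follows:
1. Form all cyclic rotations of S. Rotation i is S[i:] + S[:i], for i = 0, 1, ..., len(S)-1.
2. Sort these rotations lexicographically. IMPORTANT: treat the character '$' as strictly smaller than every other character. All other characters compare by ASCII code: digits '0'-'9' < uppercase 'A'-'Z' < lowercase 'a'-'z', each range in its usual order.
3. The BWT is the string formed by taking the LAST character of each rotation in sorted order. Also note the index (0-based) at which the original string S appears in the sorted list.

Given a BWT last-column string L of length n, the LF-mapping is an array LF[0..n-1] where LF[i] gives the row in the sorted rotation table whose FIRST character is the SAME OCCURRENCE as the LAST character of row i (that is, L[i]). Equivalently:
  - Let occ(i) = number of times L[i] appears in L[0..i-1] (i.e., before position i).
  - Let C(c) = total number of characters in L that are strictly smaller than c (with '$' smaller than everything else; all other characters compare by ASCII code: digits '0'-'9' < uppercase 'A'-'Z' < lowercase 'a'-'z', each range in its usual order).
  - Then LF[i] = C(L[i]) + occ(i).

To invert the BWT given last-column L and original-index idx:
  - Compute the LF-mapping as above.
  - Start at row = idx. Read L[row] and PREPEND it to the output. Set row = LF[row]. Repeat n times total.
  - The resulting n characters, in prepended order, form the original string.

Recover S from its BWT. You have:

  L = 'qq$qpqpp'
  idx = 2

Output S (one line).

LF mapping: 4 5 0 6 1 7 2 3
Walk LF starting at row 2, prepending L[row]:
  step 1: row=2, L[2]='$', prepend. Next row=LF[2]=0
  step 2: row=0, L[0]='q', prepend. Next row=LF[0]=4
  step 3: row=4, L[4]='p', prepend. Next row=LF[4]=1
  step 4: row=1, L[1]='q', prepend. Next row=LF[1]=5
  step 5: row=5, L[5]='q', prepend. Next row=LF[5]=7
  step 6: row=7, L[7]='p', prepend. Next row=LF[7]=3
  step 7: row=3, L[3]='q', prepend. Next row=LF[3]=6
  step 8: row=6, L[6]='p', prepend. Next row=LF[6]=2
Reversed output: pqpqqpq$

Answer: pqpqqpq$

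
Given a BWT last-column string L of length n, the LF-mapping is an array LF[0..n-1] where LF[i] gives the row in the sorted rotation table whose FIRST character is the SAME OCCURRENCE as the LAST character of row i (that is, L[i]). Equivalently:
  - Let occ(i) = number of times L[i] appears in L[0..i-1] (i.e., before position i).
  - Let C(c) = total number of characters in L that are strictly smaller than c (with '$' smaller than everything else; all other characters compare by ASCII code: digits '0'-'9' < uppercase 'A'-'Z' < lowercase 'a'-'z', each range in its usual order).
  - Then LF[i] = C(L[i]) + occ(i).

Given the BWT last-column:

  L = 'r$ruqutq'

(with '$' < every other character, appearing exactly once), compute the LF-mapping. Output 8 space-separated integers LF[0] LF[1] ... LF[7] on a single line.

Answer: 3 0 4 6 1 7 5 2

Derivation:
Char counts: '$':1, 'q':2, 'r':2, 't':1, 'u':2
C (first-col start): C('$')=0, C('q')=1, C('r')=3, C('t')=5, C('u')=6
L[0]='r': occ=0, LF[0]=C('r')+0=3+0=3
L[1]='$': occ=0, LF[1]=C('$')+0=0+0=0
L[2]='r': occ=1, LF[2]=C('r')+1=3+1=4
L[3]='u': occ=0, LF[3]=C('u')+0=6+0=6
L[4]='q': occ=0, LF[4]=C('q')+0=1+0=1
L[5]='u': occ=1, LF[5]=C('u')+1=6+1=7
L[6]='t': occ=0, LF[6]=C('t')+0=5+0=5
L[7]='q': occ=1, LF[7]=C('q')+1=1+1=2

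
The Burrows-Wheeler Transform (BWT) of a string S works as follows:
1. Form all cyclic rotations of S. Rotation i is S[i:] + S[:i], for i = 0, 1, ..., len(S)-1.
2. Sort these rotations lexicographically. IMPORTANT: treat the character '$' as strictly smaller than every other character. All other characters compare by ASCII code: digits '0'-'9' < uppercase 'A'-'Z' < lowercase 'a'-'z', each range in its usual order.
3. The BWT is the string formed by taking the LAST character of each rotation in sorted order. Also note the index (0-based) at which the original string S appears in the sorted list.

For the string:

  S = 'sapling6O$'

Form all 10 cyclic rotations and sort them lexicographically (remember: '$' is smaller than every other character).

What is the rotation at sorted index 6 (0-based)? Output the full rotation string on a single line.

Answer: ling6O$sap

Derivation:
All 10 rotations (rotation i = S[i:]+S[:i]):
  rot[0] = sapling6O$
  rot[1] = apling6O$s
  rot[2] = pling6O$sa
  rot[3] = ling6O$sap
  rot[4] = ing6O$sapl
  rot[5] = ng6O$sapli
  rot[6] = g6O$saplin
  rot[7] = 6O$sapling
  rot[8] = O$sapling6
  rot[9] = $sapling6O
Sorted (with $ < everything):
  sorted[0] = $sapling6O
  sorted[1] = 6O$sapling
  sorted[2] = O$sapling6
  sorted[3] = apling6O$s
  sorted[4] = g6O$saplin
  sorted[5] = ing6O$sapl
  sorted[6] = ling6O$sap
  sorted[7] = ng6O$sapli
  sorted[8] = pling6O$sa
  sorted[9] = sapling6O$
sorted[6] = ling6O$sap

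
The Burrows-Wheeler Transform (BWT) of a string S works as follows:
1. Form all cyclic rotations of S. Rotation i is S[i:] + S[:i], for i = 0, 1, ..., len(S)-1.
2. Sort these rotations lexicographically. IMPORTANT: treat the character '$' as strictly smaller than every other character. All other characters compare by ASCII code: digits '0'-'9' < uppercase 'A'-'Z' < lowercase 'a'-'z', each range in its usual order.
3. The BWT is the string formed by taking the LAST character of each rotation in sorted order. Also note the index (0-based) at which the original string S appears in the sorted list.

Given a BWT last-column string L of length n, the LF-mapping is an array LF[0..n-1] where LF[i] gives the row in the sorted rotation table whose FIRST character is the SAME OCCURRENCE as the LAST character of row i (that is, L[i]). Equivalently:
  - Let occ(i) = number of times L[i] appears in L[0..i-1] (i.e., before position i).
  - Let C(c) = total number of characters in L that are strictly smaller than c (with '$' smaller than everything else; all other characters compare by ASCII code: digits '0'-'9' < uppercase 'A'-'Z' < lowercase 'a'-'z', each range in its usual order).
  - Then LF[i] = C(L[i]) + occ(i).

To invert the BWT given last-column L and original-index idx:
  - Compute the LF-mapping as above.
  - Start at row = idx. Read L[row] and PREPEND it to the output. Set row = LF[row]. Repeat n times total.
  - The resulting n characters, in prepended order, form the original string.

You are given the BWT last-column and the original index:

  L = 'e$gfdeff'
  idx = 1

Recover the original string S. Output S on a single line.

LF mapping: 2 0 7 4 1 3 5 6
Walk LF starting at row 1, prepending L[row]:
  step 1: row=1, L[1]='$', prepend. Next row=LF[1]=0
  step 2: row=0, L[0]='e', prepend. Next row=LF[0]=2
  step 3: row=2, L[2]='g', prepend. Next row=LF[2]=7
  step 4: row=7, L[7]='f', prepend. Next row=LF[7]=6
  step 5: row=6, L[6]='f', prepend. Next row=LF[6]=5
  step 6: row=5, L[5]='e', prepend. Next row=LF[5]=3
  step 7: row=3, L[3]='f', prepend. Next row=LF[3]=4
  step 8: row=4, L[4]='d', prepend. Next row=LF[4]=1
Reversed output: dfeffge$

Answer: dfeffge$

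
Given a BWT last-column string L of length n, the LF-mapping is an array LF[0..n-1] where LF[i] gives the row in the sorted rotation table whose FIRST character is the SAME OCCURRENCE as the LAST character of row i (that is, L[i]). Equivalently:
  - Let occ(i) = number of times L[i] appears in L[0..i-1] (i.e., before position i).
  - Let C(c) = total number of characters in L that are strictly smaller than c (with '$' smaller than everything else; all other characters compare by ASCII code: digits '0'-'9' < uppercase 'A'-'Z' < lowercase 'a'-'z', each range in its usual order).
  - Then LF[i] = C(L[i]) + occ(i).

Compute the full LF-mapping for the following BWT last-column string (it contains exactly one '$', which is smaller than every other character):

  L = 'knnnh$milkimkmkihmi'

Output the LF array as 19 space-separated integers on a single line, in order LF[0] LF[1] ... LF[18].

Char counts: '$':1, 'h':2, 'i':4, 'k':4, 'l':1, 'm':4, 'n':3
C (first-col start): C('$')=0, C('h')=1, C('i')=3, C('k')=7, C('l')=11, C('m')=12, C('n')=16
L[0]='k': occ=0, LF[0]=C('k')+0=7+0=7
L[1]='n': occ=0, LF[1]=C('n')+0=16+0=16
L[2]='n': occ=1, LF[2]=C('n')+1=16+1=17
L[3]='n': occ=2, LF[3]=C('n')+2=16+2=18
L[4]='h': occ=0, LF[4]=C('h')+0=1+0=1
L[5]='$': occ=0, LF[5]=C('$')+0=0+0=0
L[6]='m': occ=0, LF[6]=C('m')+0=12+0=12
L[7]='i': occ=0, LF[7]=C('i')+0=3+0=3
L[8]='l': occ=0, LF[8]=C('l')+0=11+0=11
L[9]='k': occ=1, LF[9]=C('k')+1=7+1=8
L[10]='i': occ=1, LF[10]=C('i')+1=3+1=4
L[11]='m': occ=1, LF[11]=C('m')+1=12+1=13
L[12]='k': occ=2, LF[12]=C('k')+2=7+2=9
L[13]='m': occ=2, LF[13]=C('m')+2=12+2=14
L[14]='k': occ=3, LF[14]=C('k')+3=7+3=10
L[15]='i': occ=2, LF[15]=C('i')+2=3+2=5
L[16]='h': occ=1, LF[16]=C('h')+1=1+1=2
L[17]='m': occ=3, LF[17]=C('m')+3=12+3=15
L[18]='i': occ=3, LF[18]=C('i')+3=3+3=6

Answer: 7 16 17 18 1 0 12 3 11 8 4 13 9 14 10 5 2 15 6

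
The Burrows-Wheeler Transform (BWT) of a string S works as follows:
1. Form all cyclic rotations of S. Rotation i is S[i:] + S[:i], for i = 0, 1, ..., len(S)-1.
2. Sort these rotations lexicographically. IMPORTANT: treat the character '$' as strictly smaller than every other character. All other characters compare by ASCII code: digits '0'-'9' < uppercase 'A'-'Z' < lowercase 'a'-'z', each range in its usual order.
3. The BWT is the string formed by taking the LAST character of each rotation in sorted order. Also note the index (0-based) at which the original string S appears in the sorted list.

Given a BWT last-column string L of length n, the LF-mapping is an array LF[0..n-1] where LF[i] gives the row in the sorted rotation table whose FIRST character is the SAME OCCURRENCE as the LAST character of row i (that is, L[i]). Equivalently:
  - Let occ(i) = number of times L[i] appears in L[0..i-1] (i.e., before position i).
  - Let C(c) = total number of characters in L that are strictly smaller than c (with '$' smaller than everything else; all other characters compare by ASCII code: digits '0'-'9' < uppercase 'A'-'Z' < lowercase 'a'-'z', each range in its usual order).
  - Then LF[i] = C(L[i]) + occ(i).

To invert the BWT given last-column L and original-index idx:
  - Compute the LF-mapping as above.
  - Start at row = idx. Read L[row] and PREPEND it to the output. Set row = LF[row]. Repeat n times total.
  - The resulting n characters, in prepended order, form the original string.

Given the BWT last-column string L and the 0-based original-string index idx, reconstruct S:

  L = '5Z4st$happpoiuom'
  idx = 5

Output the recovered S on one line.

Answer: hippopotamusZ45$

Derivation:
LF mapping: 2 3 1 13 14 0 5 4 10 11 12 8 6 15 9 7
Walk LF starting at row 5, prepending L[row]:
  step 1: row=5, L[5]='$', prepend. Next row=LF[5]=0
  step 2: row=0, L[0]='5', prepend. Next row=LF[0]=2
  step 3: row=2, L[2]='4', prepend. Next row=LF[2]=1
  step 4: row=1, L[1]='Z', prepend. Next row=LF[1]=3
  step 5: row=3, L[3]='s', prepend. Next row=LF[3]=13
  step 6: row=13, L[13]='u', prepend. Next row=LF[13]=15
  step 7: row=15, L[15]='m', prepend. Next row=LF[15]=7
  step 8: row=7, L[7]='a', prepend. Next row=LF[7]=4
  step 9: row=4, L[4]='t', prepend. Next row=LF[4]=14
  step 10: row=14, L[14]='o', prepend. Next row=LF[14]=9
  step 11: row=9, L[9]='p', prepend. Next row=LF[9]=11
  step 12: row=11, L[11]='o', prepend. Next row=LF[11]=8
  step 13: row=8, L[8]='p', prepend. Next row=LF[8]=10
  step 14: row=10, L[10]='p', prepend. Next row=LF[10]=12
  step 15: row=12, L[12]='i', prepend. Next row=LF[12]=6
  step 16: row=6, L[6]='h', prepend. Next row=LF[6]=5
Reversed output: hippopotamusZ45$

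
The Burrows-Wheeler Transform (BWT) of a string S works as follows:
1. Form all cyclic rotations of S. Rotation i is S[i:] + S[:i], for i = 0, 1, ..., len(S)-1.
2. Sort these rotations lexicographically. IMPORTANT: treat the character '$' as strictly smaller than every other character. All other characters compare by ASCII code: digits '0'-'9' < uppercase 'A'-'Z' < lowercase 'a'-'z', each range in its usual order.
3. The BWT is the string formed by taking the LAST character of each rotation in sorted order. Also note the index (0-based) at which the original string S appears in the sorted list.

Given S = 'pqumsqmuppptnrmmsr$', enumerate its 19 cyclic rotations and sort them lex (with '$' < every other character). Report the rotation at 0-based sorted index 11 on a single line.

All 19 rotations (rotation i = S[i:]+S[:i]):
  rot[0] = pqumsqmuppptnrmmsr$
  rot[1] = qumsqmuppptnrmmsr$p
  rot[2] = umsqmuppptnrmmsr$pq
  rot[3] = msqmuppptnrmmsr$pqu
  rot[4] = sqmuppptnrmmsr$pqum
  rot[5] = qmuppptnrmmsr$pqums
  rot[6] = muppptnrmmsr$pqumsq
  rot[7] = uppptnrmmsr$pqumsqm
  rot[8] = ppptnrmmsr$pqumsqmu
  rot[9] = pptnrmmsr$pqumsqmup
  rot[10] = ptnrmmsr$pqumsqmupp
  rot[11] = tnrmmsr$pqumsqmuppp
  rot[12] = nrmmsr$pqumsqmupppt
  rot[13] = rmmsr$pqumsqmuppptn
  rot[14] = mmsr$pqumsqmuppptnr
  rot[15] = msr$pqumsqmuppptnrm
  rot[16] = sr$pqumsqmuppptnrmm
  rot[17] = r$pqumsqmuppptnrmms
  rot[18] = $pqumsqmuppptnrmmsr
Sorted (with $ < everything):
  sorted[0] = $pqumsqmuppptnrmmsr
  sorted[1] = mmsr$pqumsqmuppptnr
  sorted[2] = msqmuppptnrmmsr$pqu
  sorted[3] = msr$pqumsqmuppptnrm
  sorted[4] = muppptnrmmsr$pqumsq
  sorted[5] = nrmmsr$pqumsqmupppt
  sorted[6] = ppptnrmmsr$pqumsqmu
  sorted[7] = pptnrmmsr$pqumsqmup
  sorted[8] = pqumsqmuppptnrmmsr$
  sorted[9] = ptnrmmsr$pqumsqmupp
  sorted[10] = qmuppptnrmmsr$pqums
  sorted[11] = qumsqmuppptnrmmsr$p
  sorted[12] = r$pqumsqmuppptnrmms
  sorted[13] = rmmsr$pqumsqmuppptn
  sorted[14] = sqmuppptnrmmsr$pqum
  sorted[15] = sr$pqumsqmuppptnrmm
  sorted[16] = tnrmmsr$pqumsqmuppp
  sorted[17] = umsqmuppptnrmmsr$pq
  sorted[18] = uppptnrmmsr$pqumsqm
sorted[11] = qumsqmuppptnrmmsr$p

Answer: qumsqmuppptnrmmsr$p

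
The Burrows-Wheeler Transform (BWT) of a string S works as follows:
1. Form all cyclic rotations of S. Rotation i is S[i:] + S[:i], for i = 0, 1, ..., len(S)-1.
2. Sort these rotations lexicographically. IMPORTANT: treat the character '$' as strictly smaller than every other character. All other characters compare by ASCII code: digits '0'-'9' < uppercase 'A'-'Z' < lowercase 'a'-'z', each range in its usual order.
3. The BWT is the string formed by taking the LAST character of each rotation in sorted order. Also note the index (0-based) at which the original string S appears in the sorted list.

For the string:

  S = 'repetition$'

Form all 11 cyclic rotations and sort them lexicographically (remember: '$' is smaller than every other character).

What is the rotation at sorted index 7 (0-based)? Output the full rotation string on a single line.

Answer: petition$re

Derivation:
All 11 rotations (rotation i = S[i:]+S[:i]):
  rot[0] = repetition$
  rot[1] = epetition$r
  rot[2] = petition$re
  rot[3] = etition$rep
  rot[4] = tition$repe
  rot[5] = ition$repet
  rot[6] = tion$repeti
  rot[7] = ion$repetit
  rot[8] = on$repetiti
  rot[9] = n$repetitio
  rot[10] = $repetition
Sorted (with $ < everything):
  sorted[0] = $repetition
  sorted[1] = epetition$r
  sorted[2] = etition$rep
  sorted[3] = ion$repetit
  sorted[4] = ition$repet
  sorted[5] = n$repetitio
  sorted[6] = on$repetiti
  sorted[7] = petition$re
  sorted[8] = repetition$
  sorted[9] = tion$repeti
  sorted[10] = tition$repe
sorted[7] = petition$re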